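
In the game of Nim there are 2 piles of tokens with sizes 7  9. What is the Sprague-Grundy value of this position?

14

Compute the nim-sum pairwise:
7 ^ 9 = 14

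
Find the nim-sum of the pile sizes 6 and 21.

19

Compute the nim-sum pairwise:
6 XOR 21 = 19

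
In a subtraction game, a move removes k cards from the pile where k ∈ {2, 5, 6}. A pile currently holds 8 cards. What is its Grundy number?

0

Grundy values for subtraction set {2, 5, 6}:
k:     0  1  2  3  4  5  6  7  8
g(k):  0  0  1  1  0  2  1  3  0
So g(8) = 0.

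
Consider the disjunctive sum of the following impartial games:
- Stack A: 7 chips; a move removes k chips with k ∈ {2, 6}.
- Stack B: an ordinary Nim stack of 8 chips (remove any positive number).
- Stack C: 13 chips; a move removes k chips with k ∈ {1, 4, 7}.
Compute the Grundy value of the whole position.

Build the Grundy sequence for stack A with g(k) = mex{g(k−s) : s ∈ {2, 6}, s ≤ k}:
k:     0  1  2  3  4  5  6  7
g(k):  0  0  1  1  0  0  1  1
So g(7) = 1.
Stack B is a plain Nim stack of size 8, so its Grundy value is 8.
For stack C, compute g(0), g(1), … with moves {1, 4, 7}:
k:     0  1  2  3  4  5  6  7  8  9 10 11 12 13
g(k):  0  1  0  1  2  0  1  2  0  1  0  1  2  0
So g(13) = 0.
By the Sprague-Grundy theorem, the Grundy value of a sum of independent games is the XOR of the component values.
Combined value = 1 XOR 8 XOR 0 = 9.

9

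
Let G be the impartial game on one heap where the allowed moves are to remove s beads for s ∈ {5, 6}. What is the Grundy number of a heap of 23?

Compute g(0), g(1), … for moves {5, 6}:
k:     0  1  2  3  4  5  6  7  8  9 10 11 12 13 14 15 16 17 18 19 20 21 22 23
g(k):  0  0  0  0  0  1  1  1  1  1  2  0  0  0  0  0  1  1  1  1  1  2  0  0
So g(23) = 0.

0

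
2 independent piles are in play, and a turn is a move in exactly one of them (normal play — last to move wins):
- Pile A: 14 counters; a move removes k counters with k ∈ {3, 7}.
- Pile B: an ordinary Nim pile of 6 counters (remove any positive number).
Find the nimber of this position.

7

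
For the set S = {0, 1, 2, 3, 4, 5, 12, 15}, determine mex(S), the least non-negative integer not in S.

6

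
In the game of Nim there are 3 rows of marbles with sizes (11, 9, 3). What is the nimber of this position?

Compute the nim-sum pairwise:
11 XOR 9 = 2
2 XOR 3 = 1

1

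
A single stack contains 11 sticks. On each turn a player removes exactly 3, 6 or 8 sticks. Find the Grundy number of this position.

0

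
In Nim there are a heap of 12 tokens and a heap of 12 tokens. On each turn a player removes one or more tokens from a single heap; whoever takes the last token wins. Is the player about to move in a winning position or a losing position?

Losing position

Nim-sum: 12 XOR 12 = 0.
The nim-sum is 0, so this is a P-position: the player to move is in a losing position under optimal play.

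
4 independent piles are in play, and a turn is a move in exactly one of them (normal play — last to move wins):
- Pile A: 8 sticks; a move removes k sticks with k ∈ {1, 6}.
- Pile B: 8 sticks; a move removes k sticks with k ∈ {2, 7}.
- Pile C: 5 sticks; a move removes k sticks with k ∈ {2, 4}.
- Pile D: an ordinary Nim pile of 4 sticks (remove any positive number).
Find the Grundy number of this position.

Grundy values for pile A (subtraction set {1, 6}):
k:     0  1  2  3  4  5  6  7  8
g(k):  0  1  0  1  0  1  2  0  1
So g(8) = 1.
For pile B, compute g(0), g(1), … with moves {2, 7}:
g(0) = mex{} = 0
g(1) = mex{} = 0
g(2) = mex{0} = 1
g(3) = mex{0} = 1
g(4) = mex{1} = 0
g(5) = mex{1} = 0
g(6) = mex{0} = 1
g(7) = mex{0} = 1
g(8) = mex{0,1} = 2
So g(8) = 2.
For pile C, compute g(0), g(1), … with moves {2, 4}:
g(0) = mex{} = 0
g(1) = mex{} = 0
g(2) = mex{0} = 1
g(3) = mex{0} = 1
g(4) = mex{0,1} = 2
g(5) = mex{0,1} = 2
So g(5) = 2.
Pile D is a plain Nim pile of size 4, so its Grundy value is 4.
The value of a disjunctive sum is the nim-sum of the parts.
Combined value = 1 XOR 2 XOR 2 XOR 4 = 5.

5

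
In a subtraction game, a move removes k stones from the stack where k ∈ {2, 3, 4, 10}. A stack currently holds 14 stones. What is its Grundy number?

1

Grundy values for subtraction set {2, 3, 4, 10}:
g(0) = mex{} = 0
g(1) = mex{} = 0
g(2) = mex{0} = 1
g(3) = mex{0} = 1
g(4) = mex{0,1} = 2
g(5) = mex{0,1} = 2
g(6) = mex{1,2} = 0
g(7) = mex{1,2} = 0
g(8) = mex{0,2} = 1
g(9) = mex{0,2} = 1
g(10) = mex{0,1} = 2
g(11) = mex{0,1} = 2
g(12) = mex{1,2} = 0
g(13) = mex{1,2} = 0
g(14) = mex{0,2} = 1
So g(14) = 1.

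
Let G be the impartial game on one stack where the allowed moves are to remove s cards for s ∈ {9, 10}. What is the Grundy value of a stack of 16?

Build the Grundy sequence with g(k) = mex{g(k−s) : s ∈ {9, 10}, s ≤ k}:
k:     0  1  2  3  4  5  6  7  8  9 10 11 12 13 14 15 16
g(k):  0  0  0  0  0  0  0  0  0  1  1  1  1  1  1  1  1
So g(16) = 1.

1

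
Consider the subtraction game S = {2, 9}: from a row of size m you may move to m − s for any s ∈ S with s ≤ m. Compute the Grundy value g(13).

Build the Grundy sequence with g(k) = mex{g(k−s) : s ∈ {2, 9}, s ≤ k}:
k:     0  1  2  3  4  5  6  7  8  9 10 11 12 13
g(k):  0  0  1  1  0  0  1  1  0  2  1  0  0  1
So g(13) = 1.

1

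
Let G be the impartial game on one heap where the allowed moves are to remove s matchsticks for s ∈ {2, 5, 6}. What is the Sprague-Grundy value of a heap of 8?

0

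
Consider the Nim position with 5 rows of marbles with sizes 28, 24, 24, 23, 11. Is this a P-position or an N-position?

P-position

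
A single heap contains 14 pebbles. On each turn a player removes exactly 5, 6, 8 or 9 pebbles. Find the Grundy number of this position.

0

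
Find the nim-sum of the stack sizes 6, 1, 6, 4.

Compute the nim-sum pairwise:
6 ⊕ 1 = 7
7 ⊕ 6 = 1
1 ⊕ 4 = 5

5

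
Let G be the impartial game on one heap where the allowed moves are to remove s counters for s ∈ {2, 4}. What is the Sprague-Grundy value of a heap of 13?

0

Compute g(0), g(1), … for moves {2, 4}:
g(0) = mex{} = 0
g(1) = mex{} = 0
g(2) = mex{0} = 1
g(3) = mex{0} = 1
g(4) = mex{0,1} = 2
g(5) = mex{0,1} = 2
g(6) = mex{1,2} = 0
g(7) = mex{1,2} = 0
g(8) = mex{0,2} = 1
g(9) = mex{0,2} = 1
g(10) = mex{0,1} = 2
g(11) = mex{0,1} = 2
g(12) = mex{1,2} = 0
g(13) = mex{1,2} = 0
So g(13) = 0.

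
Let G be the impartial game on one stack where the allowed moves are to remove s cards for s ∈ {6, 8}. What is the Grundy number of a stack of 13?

Grundy values for subtraction set {6, 8}:
k:     0  1  2  3  4  5  6  7  8  9 10 11 12 13
g(k):  0  0  0  0  0  0  1  1  1  1  1  1  2  2
So g(13) = 2.

2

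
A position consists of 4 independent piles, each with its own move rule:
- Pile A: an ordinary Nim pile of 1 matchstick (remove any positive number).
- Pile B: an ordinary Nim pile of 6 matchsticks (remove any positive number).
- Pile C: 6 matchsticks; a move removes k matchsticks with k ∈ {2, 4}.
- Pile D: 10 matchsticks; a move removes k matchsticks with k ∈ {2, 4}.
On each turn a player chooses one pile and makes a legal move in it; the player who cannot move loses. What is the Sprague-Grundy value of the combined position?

5

Pile A is a plain Nim pile of size 1, so its Grundy value is 1.
Pile B is a plain Nim pile of size 6, so its Grundy value is 6.
Build the Grundy sequence for pile C with g(k) = mex{g(k−s) : s ∈ {2, 4}, s ≤ k}:
k:     0  1  2  3  4  5  6
g(k):  0  0  1  1  2  2  0
So g(6) = 0.
For pile D, compute g(0), g(1), … with moves {2, 4}:
k:     0  1  2  3  4  5  6  7  8  9 10
g(k):  0  0  1  1  2  2  0  0  1  1  2
So g(10) = 2.
By the Sprague-Grundy theorem, the Grundy value of a sum of independent games is the XOR of the component values.
Combined value = 1 ⊕ 6 ⊕ 0 ⊕ 2 = 5.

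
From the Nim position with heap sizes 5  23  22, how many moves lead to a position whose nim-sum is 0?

Nim-sum: 5 XOR 23 XOR 22 = 4.
The overall nim-sum is X = 4. A heap of size p has a winning move iff p XOR X < p (reduce it to p XOR X).
  5: 5 XOR 4 = 1 < 5 — winning move (to 1).
  23: 23 XOR 4 = 19 < 23 — winning move (to 19).
  22: 22 XOR 4 = 18 < 22 — winning move (to 18).
That gives 3 winning moves.

3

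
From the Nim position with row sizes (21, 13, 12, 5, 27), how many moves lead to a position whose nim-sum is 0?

3

Bitwise XOR of the heap sizes:
  10101  (21)
  01101  (13)
  01100  (12)
  00101  (5)
  11011  (27)
  -----
  01010  (10)
The overall nim-sum is X = 10. A row of size p has a winning move iff p XOR X < p (reduce it to p XOR X).
  21: 21 XOR 10 = 31 ≥ 21 — no move.
  13: 13 XOR 10 = 7 < 13 — winning move (to 7).
  12: 12 XOR 10 = 6 < 12 — winning move (to 6).
  5: 5 XOR 10 = 15 ≥ 5 — no move.
  27: 27 XOR 10 = 17 < 27 — winning move (to 17).
That gives 3 winning moves.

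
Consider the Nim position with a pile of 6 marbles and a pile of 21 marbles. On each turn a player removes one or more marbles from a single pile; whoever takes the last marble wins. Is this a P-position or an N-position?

N-position

In binary:
  00110  (6)
  10101  (21)
  -----
  10011  (19)
The nim-sum is 19 ≠ 0, so this is an N-position: the player to move can win.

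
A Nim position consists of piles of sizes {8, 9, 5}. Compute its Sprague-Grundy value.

Bitwise XOR of the heap sizes:
  1000  (8)
  1001  (9)
  0101  (5)
  ----
  0100  (4)

4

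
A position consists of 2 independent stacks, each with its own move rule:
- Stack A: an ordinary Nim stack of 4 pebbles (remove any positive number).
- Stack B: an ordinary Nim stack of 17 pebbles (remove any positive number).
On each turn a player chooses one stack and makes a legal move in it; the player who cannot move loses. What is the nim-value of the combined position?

21

Stack A is a plain Nim stack of size 4, so its Grundy value is 4.
Stack B is a plain Nim stack of size 17, so its Grundy value is 17.
The value of a disjunctive sum is the nim-sum of the parts.
Combined value = 4 XOR 17 = 21.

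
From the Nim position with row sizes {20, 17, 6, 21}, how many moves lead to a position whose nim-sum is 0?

3

Compute the nim-sum pairwise:
20 ^ 17 = 5
5 ^ 6 = 3
3 ^ 21 = 22
The overall nim-sum is X = 22. A row of size p has a winning move iff p XOR X < p (reduce it to p XOR X).
  20: 20 XOR 22 = 2 < 20 — winning move (to 2).
  17: 17 XOR 22 = 7 < 17 — winning move (to 7).
  6: 6 XOR 22 = 16 ≥ 6 — no move.
  21: 21 XOR 22 = 3 < 21 — winning move (to 3).
That gives 3 winning moves.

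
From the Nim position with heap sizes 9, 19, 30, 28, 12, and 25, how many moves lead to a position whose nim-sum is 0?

Nim-sum: 9 XOR 19 XOR 30 XOR 28 XOR 12 XOR 25 = 13.
The overall nim-sum is X = 13. A heap of size p has a winning move iff p XOR X < p (reduce it to p XOR X).
  9: 9 XOR 13 = 4 < 9 — winning move (to 4).
  19: 19 XOR 13 = 30 ≥ 19 — no move.
  30: 30 XOR 13 = 19 < 30 — winning move (to 19).
  28: 28 XOR 13 = 17 < 28 — winning move (to 17).
  12: 12 XOR 13 = 1 < 12 — winning move (to 1).
  25: 25 XOR 13 = 20 < 25 — winning move (to 20).
That gives 5 winning moves.

5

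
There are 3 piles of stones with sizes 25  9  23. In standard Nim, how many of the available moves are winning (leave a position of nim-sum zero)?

In binary:
  11001  (25)
  01001  (9)
  10111  (23)
  -----
  00111  (7)
The overall nim-sum is X = 7. A pile of size p has a winning move iff p XOR X < p (reduce it to p XOR X).
  25: 25 XOR 7 = 30 ≥ 25 — no move.
  9: 9 XOR 7 = 14 ≥ 9 — no move.
  23: 23 XOR 7 = 16 < 23 — winning move (to 16).
That gives 1 winning move.

1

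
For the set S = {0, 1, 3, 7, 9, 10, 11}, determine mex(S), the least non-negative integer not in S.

2

The values 0, 1 are all present; 2 is the first non-negative integer missing from the set.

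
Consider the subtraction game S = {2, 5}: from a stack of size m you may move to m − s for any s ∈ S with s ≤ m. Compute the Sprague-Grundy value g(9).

Build the Grundy sequence with g(k) = mex{g(k−s) : s ∈ {2, 5}, s ≤ k}:
k:     0  1  2  3  4  5  6  7  8  9
g(k):  0  0  1  1  0  2  1  0  0  1
So g(9) = 1.

1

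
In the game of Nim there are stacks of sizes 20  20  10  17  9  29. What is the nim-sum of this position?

Nim-sum: 20 XOR 20 XOR 10 XOR 17 XOR 9 XOR 29 = 15.

15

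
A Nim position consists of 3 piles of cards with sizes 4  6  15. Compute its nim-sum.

13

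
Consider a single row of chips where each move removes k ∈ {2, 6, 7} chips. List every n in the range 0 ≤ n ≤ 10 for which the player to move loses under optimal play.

0, 1, 4, 5, 9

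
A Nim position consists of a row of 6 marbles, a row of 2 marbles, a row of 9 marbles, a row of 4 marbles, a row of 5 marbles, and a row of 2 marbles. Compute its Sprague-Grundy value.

Nim-sum: 6 XOR 2 XOR 9 XOR 4 XOR 5 XOR 2 = 14.

14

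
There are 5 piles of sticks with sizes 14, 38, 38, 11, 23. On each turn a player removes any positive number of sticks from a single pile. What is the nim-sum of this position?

18

Nim-sum: 14 ⊕ 38 ⊕ 38 ⊕ 11 ⊕ 23 = 18.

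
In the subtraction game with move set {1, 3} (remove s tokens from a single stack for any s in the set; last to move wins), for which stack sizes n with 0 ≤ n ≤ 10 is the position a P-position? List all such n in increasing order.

0, 2, 4, 6, 8, 10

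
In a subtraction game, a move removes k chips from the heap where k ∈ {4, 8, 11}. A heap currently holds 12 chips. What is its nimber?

3

Compute g(0), g(1), … for moves {4, 8, 11}:
k:     0  1  2  3  4  5  6  7  8  9 10 11 12
g(k):  0  0  0  0  1  1  1  1  2  2  2  2  3
So g(12) = 3.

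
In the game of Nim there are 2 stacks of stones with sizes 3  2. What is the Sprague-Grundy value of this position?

1

Nim-sum: 3 XOR 2 = 1.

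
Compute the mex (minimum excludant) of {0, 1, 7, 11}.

The values 0, 1 are all present; 2 is the first non-negative integer missing from the set.

2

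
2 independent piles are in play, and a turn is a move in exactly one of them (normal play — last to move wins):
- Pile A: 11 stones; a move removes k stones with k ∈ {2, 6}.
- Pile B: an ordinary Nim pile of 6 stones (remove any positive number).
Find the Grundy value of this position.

7

Build the Grundy sequence for pile A with g(k) = mex{g(k−s) : s ∈ {2, 6}, s ≤ k}:
k:     0  1  2  3  4  5  6  7  8  9 10 11
g(k):  0  0  1  1  0  0  1  1  0  0  1  1
So g(11) = 1.
Pile B is a plain Nim pile of size 6, so its Grundy value is 6.
By the Sprague-Grundy theorem, the Grundy value of a sum of independent games is the XOR of the component values.
Combined value = 1 ⊕ 6 = 7.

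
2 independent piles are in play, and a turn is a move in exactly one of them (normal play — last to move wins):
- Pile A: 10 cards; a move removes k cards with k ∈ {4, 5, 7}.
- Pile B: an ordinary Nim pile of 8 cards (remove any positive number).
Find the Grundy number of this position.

10

Build the Grundy sequence for pile A with g(k) = mex{g(k−s) : s ∈ {4, 5, 7}, s ≤ k}:
g(0) = mex{} = 0
g(1) = mex{} = 0
g(2) = mex{} = 0
g(3) = mex{} = 0
g(4) = mex{0} = 1
g(5) = mex{0} = 1
g(6) = mex{0} = 1
g(7) = mex{0} = 1
g(8) = mex{0,1} = 2
g(9) = mex{0,1} = 2
g(10) = mex{0,1} = 2
So g(10) = 2.
Pile B is a plain Nim pile of size 8, so its Grundy value is 8.
The value of a disjunctive sum is the nim-sum of the parts.
Combined value = 2 XOR 8 = 10.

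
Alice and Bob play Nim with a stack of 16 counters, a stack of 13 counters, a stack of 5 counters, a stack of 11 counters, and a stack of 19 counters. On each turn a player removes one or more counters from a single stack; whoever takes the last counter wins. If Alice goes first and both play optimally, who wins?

Bob wins

Bitwise XOR of the heap sizes:
  10000  (16)
  01101  (13)
  00101  (5)
  01011  (11)
  10011  (19)
  -----
  00000  (0)
The nim-sum is 0, so this is a P-position: the player to move is in a losing position under optimal play; Alice is about to move from it and so loses — Bob wins.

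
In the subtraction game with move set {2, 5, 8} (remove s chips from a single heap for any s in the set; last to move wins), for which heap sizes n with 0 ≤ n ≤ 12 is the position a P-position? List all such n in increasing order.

Compute g(0), g(1), … for moves {2, 5, 8}:
k:     0  1  2  3  4  5  6  7  8  9 10 11 12
g(k):  0  0  1  1  0  2  1  0  2  1  0  0  1
The P-positions (g = 0) in 0..12 are 0, 1, 4, 7, 10, 11.

0, 1, 4, 7, 10, 11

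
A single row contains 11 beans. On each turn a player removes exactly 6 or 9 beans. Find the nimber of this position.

Compute g(0), g(1), … for moves {6, 9}:
k:     0  1  2  3  4  5  6  7  8  9 10 11
g(k):  0  0  0  0  0  0  1  1  1  1  1  1
So g(11) = 1.

1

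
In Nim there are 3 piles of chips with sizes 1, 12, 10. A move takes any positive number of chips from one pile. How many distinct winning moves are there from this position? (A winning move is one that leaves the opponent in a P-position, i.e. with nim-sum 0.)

Compute the nim-sum pairwise:
1 ⊕ 12 = 13
13 ⊕ 10 = 7
The overall nim-sum is X = 7. A pile of size p has a winning move iff p XOR X < p (reduce it to p XOR X).
  1: 1 XOR 7 = 6 ≥ 1 — no move.
  12: 12 XOR 7 = 11 < 12 — winning move (to 11).
  10: 10 XOR 7 = 13 ≥ 10 — no move.
That gives 1 winning move.

1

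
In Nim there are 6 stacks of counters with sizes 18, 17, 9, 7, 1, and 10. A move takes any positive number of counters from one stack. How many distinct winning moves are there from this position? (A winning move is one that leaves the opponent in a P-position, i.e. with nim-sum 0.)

Compute the nim-sum pairwise:
18 ⊕ 17 = 3
3 ⊕ 9 = 10
10 ⊕ 7 = 13
13 ⊕ 1 = 12
12 ⊕ 10 = 6
The overall nim-sum is X = 6. A stack of size p has a winning move iff p XOR X < p (reduce it to p XOR X).
  18: 18 XOR 6 = 20 ≥ 18 — no move.
  17: 17 XOR 6 = 23 ≥ 17 — no move.
  9: 9 XOR 6 = 15 ≥ 9 — no move.
  7: 7 XOR 6 = 1 < 7 — winning move (to 1).
  1: 1 XOR 6 = 7 ≥ 1 — no move.
  10: 10 XOR 6 = 12 ≥ 10 — no move.
That gives 1 winning move.

1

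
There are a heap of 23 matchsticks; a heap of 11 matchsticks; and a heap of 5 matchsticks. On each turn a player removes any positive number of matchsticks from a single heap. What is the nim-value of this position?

25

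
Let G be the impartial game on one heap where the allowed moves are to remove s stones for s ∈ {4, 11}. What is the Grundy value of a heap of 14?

Compute g(0), g(1), … for moves {4, 11}:
g(0) = mex{} = 0
g(1) = mex{} = 0
g(2) = mex{} = 0
g(3) = mex{} = 0
g(4) = mex{0} = 1
g(5) = mex{0} = 1
g(6) = mex{0} = 1
g(7) = mex{0} = 1
g(8) = mex{1} = 0
g(9) = mex{1} = 0
g(10) = mex{1} = 0
g(11) = mex{0,1} = 2
g(12) = mex{0} = 1
g(13) = mex{0} = 1
g(14) = mex{0} = 1
So g(14) = 1.

1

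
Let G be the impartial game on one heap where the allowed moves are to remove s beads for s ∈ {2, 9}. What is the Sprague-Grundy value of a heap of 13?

1

Build the Grundy sequence with g(k) = mex{g(k−s) : s ∈ {2, 9}, s ≤ k}:
k:     0  1  2  3  4  5  6  7  8  9 10 11 12 13
g(k):  0  0  1  1  0  0  1  1  0  2  1  0  0  1
So g(13) = 1.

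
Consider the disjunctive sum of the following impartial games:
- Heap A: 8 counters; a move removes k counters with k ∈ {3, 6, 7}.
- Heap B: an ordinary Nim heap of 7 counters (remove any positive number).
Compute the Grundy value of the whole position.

5

For heap A, compute g(0), g(1), … with moves {3, 6, 7}:
k:     0  1  2  3  4  5  6  7  8
g(k):  0  0  0  1  1  1  2  2  2
So g(8) = 2.
Heap B is a plain Nim heap of size 7, so its Grundy value is 7.
The value of a disjunctive sum is the nim-sum of the parts.
Combined value = 2 XOR 7 = 5.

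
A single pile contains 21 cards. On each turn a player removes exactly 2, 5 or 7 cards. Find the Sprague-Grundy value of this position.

Grundy values for subtraction set {2, 5, 7}:
k:     0  1  2  3  4  5  6  7  8  9 10 11 12 13 14 15 16 17 18 19 20 21
g(k):  0  0  1  1  0  2  1  3  2  2  0  3  1  0  0  1  1  2  2  3  3  2
So g(21) = 2.

2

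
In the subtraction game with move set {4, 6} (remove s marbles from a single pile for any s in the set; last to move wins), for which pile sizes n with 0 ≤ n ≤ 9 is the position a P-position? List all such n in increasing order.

0, 1, 2, 3

Build the Grundy sequence with g(k) = mex{g(k−s) : s ∈ {4, 6}, s ≤ k}:
k:     0  1  2  3  4  5  6  7  8  9
g(k):  0  0  0  0  1  1  1  1  2  2
The P-positions (g = 0) in 0..9 are 0, 1, 2, 3.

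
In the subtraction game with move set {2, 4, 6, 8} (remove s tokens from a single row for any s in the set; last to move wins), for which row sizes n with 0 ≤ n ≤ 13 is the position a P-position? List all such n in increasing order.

Compute g(0), g(1), … for moves {2, 4, 6, 8}:
g(0) = mex{} = 0
g(1) = mex{} = 0
g(2) = mex{0} = 1
g(3) = mex{0} = 1
g(4) = mex{0,1} = 2
g(5) = mex{0,1} = 2
g(6) = mex{0,1,2} = 3
g(7) = mex{0,1,2} = 3
g(8) = mex{0,1,2,3} = 4
g(9) = mex{0,1,2,3} = 4
g(10) = mex{1,2,3,4} = 0
g(11) = mex{1,2,3,4} = 0
g(12) = mex{0,2,3,4} = 1
g(13) = mex{0,2,3,4} = 1
The P-positions (g = 0) in 0..13 are 0, 1, 10, 11.

0, 1, 10, 11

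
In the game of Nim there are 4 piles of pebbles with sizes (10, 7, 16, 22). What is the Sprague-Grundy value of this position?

Bitwise XOR of the heap sizes:
  01010  (10)
  00111  (7)
  10000  (16)
  10110  (22)
  -----
  01011  (11)

11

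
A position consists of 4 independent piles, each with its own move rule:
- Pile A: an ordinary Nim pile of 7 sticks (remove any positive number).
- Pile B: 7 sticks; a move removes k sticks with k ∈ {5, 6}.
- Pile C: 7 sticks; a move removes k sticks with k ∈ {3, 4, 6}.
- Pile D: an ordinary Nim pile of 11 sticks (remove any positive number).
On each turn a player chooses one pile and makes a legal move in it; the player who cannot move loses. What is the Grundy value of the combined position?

Pile A is a plain Nim pile of size 7, so its Grundy value is 7.
For pile B, compute g(0), g(1), … with moves {5, 6}:
g(0) = mex{} = 0
g(1) = mex{} = 0
g(2) = mex{} = 0
g(3) = mex{} = 0
g(4) = mex{} = 0
g(5) = mex{0} = 1
g(6) = mex{0} = 1
g(7) = mex{0} = 1
So g(7) = 1.
Grundy values for pile C (subtraction set {3, 4, 6}):
g(0) = mex{} = 0
g(1) = mex{} = 0
g(2) = mex{} = 0
g(3) = mex{0} = 1
g(4) = mex{0} = 1
g(5) = mex{0} = 1
g(6) = mex{0,1} = 2
g(7) = mex{0,1} = 2
So g(7) = 2.
Pile D is a plain Nim pile of size 11, so its Grundy value is 11.
The value of a disjunctive sum is the nim-sum of the parts.
Combined value = 7 ⊕ 1 ⊕ 2 ⊕ 11 = 15.

15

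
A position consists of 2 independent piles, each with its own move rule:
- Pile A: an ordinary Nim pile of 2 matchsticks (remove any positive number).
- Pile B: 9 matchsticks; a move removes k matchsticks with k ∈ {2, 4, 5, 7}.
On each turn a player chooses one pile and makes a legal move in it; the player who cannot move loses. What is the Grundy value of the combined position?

2

Pile A is a plain Nim pile of size 2, so its Grundy value is 2.
For pile B, compute g(0), g(1), … with moves {2, 4, 5, 7}:
k:     0  1  2  3  4  5  6  7  8  9
g(k):  0  0  1  1  2  2  3  3  4  0
So g(9) = 0.
The value of a disjunctive sum is the nim-sum of the parts.
Combined value = 2 ⊕ 0 = 2.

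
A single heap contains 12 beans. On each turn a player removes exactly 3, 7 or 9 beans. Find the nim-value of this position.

0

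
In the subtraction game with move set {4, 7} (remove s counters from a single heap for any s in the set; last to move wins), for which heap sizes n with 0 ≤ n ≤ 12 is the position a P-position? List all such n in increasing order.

0, 1, 2, 3, 11, 12

Build the Grundy sequence with g(k) = mex{g(k−s) : s ∈ {4, 7}, s ≤ k}:
g(0) = mex{} = 0
g(1) = mex{} = 0
g(2) = mex{} = 0
g(3) = mex{} = 0
g(4) = mex{0} = 1
g(5) = mex{0} = 1
g(6) = mex{0} = 1
g(7) = mex{0} = 1
g(8) = mex{0,1} = 2
g(9) = mex{0,1} = 2
g(10) = mex{0,1} = 2
g(11) = mex{1} = 0
g(12) = mex{1,2} = 0
The P-positions (g = 0) in 0..12 are 0, 1, 2, 3, 11, 12.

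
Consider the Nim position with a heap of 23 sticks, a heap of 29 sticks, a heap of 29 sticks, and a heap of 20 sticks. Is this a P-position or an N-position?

N-position

Compute the nim-sum pairwise:
23 ^ 29 = 10
10 ^ 29 = 23
23 ^ 20 = 3
The nim-sum is 3 ≠ 0, so this is an N-position: the player to move can win.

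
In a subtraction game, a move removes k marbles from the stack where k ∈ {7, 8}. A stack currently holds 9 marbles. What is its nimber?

1

Compute g(0), g(1), … for moves {7, 8}:
g(0) = mex{} = 0
g(1) = mex{} = 0
g(2) = mex{} = 0
g(3) = mex{} = 0
g(4) = mex{} = 0
g(5) = mex{} = 0
g(6) = mex{} = 0
g(7) = mex{0} = 1
g(8) = mex{0} = 1
g(9) = mex{0} = 1
So g(9) = 1.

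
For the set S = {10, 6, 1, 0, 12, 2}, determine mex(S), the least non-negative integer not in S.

The values 0, 1, 2 are all present; 3 is the first non-negative integer missing from the set.

3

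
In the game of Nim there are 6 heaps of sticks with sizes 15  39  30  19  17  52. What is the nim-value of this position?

0

Bitwise XOR of the heap sizes:
  001111  (15)
  100111  (39)
  011110  (30)
  010011  (19)
  010001  (17)
  110100  (52)
  ------
  000000  (0)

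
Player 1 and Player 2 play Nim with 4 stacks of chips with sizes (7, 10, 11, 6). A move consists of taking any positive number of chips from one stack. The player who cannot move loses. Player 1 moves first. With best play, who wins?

Compute the nim-sum pairwise:
7 XOR 10 = 13
13 XOR 11 = 6
6 XOR 6 = 0
The nim-sum is 0, so this is a P-position: the player to move is in a losing position under optimal play; Player 1 is about to move from it and so loses — Player 2 wins.

Player 2 wins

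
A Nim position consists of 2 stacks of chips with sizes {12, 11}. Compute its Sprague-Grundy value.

7

Nim-sum: 12 XOR 11 = 7.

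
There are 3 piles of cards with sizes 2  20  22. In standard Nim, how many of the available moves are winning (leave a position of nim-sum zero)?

Write each in binary and XOR column by column:
  00010  (2)
  10100  (20)
  10110  (22)
  -----
  00000  (0)
The nim-sum is already 0, so every move leaves a nonzero nim-sum — there are no winning moves.

0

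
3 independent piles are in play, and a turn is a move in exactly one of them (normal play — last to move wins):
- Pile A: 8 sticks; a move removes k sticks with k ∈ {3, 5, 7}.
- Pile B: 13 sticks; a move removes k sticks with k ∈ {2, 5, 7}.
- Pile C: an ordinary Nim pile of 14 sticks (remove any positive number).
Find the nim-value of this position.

12

Grundy values for pile A (subtraction set {3, 5, 7}):
g(0) = mex{} = 0
g(1) = mex{} = 0
g(2) = mex{} = 0
g(3) = mex{0} = 1
g(4) = mex{0} = 1
g(5) = mex{0} = 1
g(6) = mex{0,1} = 2
g(7) = mex{0,1} = 2
g(8) = mex{0,1} = 2
So g(8) = 2.
Build the Grundy sequence for pile B with g(k) = mex{g(k−s) : s ∈ {2, 5, 7}, s ≤ k}:
k:     0  1  2  3  4  5  6  7  8  9 10 11 12 13
g(k):  0  0  1  1  0  2  1  3  2  2  0  3  1  0
So g(13) = 0.
Pile C is a plain Nim pile of size 14, so its Grundy value is 14.
The value of a disjunctive sum is the nim-sum of the parts.
Combined value = 2 XOR 0 XOR 14 = 12.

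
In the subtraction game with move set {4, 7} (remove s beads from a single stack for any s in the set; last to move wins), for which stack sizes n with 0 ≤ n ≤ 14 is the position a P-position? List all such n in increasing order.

0, 1, 2, 3, 11, 12, 13, 14

Compute g(0), g(1), … for moves {4, 7}:
g(0) = mex{} = 0
g(1) = mex{} = 0
g(2) = mex{} = 0
g(3) = mex{} = 0
g(4) = mex{0} = 1
g(5) = mex{0} = 1
g(6) = mex{0} = 1
g(7) = mex{0} = 1
g(8) = mex{0,1} = 2
g(9) = mex{0,1} = 2
g(10) = mex{0,1} = 2
g(11) = mex{1} = 0
g(12) = mex{1,2} = 0
g(13) = mex{1,2} = 0
g(14) = mex{1,2} = 0
The P-positions (g = 0) in 0..14 are 0, 1, 2, 3, 11, 12, 13, 14.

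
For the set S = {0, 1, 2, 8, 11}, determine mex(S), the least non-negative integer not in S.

3

The values 0, 1, 2 are all present; 3 is the first non-negative integer missing from the set.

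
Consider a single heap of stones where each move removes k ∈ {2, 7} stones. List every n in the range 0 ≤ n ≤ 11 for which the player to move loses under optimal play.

Compute g(0), g(1), … for moves {2, 7}:
k:     0  1  2  3  4  5  6  7  8  9 10 11
g(k):  0  0  1  1  0  0  1  1  2  0  0  1
The P-positions (g = 0) in 0..11 are 0, 1, 4, 5, 9, 10.

0, 1, 4, 5, 9, 10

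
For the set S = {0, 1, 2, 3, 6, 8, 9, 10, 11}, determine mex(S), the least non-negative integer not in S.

The values 0, 1, 2, 3 are all present; 4 is the first non-negative integer missing from the set.

4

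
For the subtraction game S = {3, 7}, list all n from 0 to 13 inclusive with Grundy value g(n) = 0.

0, 1, 2, 6, 10, 11, 12

Compute g(0), g(1), … for moves {3, 7}:
g(0) = mex{} = 0
g(1) = mex{} = 0
g(2) = mex{} = 0
g(3) = mex{0} = 1
g(4) = mex{0} = 1
g(5) = mex{0} = 1
g(6) = mex{1} = 0
g(7) = mex{0,1} = 2
g(8) = mex{0,1} = 2
g(9) = mex{0} = 1
g(10) = mex{1,2} = 0
g(11) = mex{1,2} = 0
g(12) = mex{1} = 0
g(13) = mex{0} = 1
The P-positions (g = 0) in 0..13 are 0, 1, 2, 6, 10, 11, 12.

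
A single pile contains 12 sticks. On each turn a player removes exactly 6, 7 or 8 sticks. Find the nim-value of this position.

Build the Grundy sequence with g(k) = mex{g(k−s) : s ∈ {6, 7, 8}, s ≤ k}:
g(0) = mex{} = 0
g(1) = mex{} = 0
g(2) = mex{} = 0
g(3) = mex{} = 0
g(4) = mex{} = 0
g(5) = mex{} = 0
g(6) = mex{0} = 1
g(7) = mex{0} = 1
g(8) = mex{0} = 1
g(9) = mex{0} = 1
g(10) = mex{0} = 1
g(11) = mex{0} = 1
g(12) = mex{0,1} = 2
So g(12) = 2.

2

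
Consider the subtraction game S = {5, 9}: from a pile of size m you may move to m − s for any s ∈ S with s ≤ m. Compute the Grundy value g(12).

Build the Grundy sequence with g(k) = mex{g(k−s) : s ∈ {5, 9}, s ≤ k}:
k:     0  1  2  3  4  5  6  7  8  9 10 11 12
g(k):  0  0  0  0  0  1  1  1  1  1  2  2  2
So g(12) = 2.

2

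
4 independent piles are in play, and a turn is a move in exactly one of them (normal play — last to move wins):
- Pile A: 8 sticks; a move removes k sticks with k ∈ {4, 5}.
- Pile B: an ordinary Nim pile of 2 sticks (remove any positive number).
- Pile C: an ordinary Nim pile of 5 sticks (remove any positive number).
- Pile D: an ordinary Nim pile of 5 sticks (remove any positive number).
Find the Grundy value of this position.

0

Grundy values for pile A (subtraction set {4, 5}):
g(0) = mex{} = 0
g(1) = mex{} = 0
g(2) = mex{} = 0
g(3) = mex{} = 0
g(4) = mex{0} = 1
g(5) = mex{0} = 1
g(6) = mex{0} = 1
g(7) = mex{0} = 1
g(8) = mex{0,1} = 2
So g(8) = 2.
Pile B is a plain Nim pile of size 2, so its Grundy value is 2.
Pile C is a plain Nim pile of size 5, so its Grundy value is 5.
Pile D is a plain Nim pile of size 5, so its Grundy value is 5.
By the Sprague-Grundy theorem, the Grundy value of a sum of independent games is the XOR of the component values.
Combined value = 2 XOR 2 XOR 5 XOR 5 = 0.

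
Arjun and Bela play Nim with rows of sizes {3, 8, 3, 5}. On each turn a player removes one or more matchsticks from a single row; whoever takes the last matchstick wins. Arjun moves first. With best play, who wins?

Arjun wins

Nim-sum: 3 ^ 8 ^ 3 ^ 5 = 13.
The nim-sum is 13 ≠ 0, so this is an N-position: the player to move can win; Arjun has a winning move.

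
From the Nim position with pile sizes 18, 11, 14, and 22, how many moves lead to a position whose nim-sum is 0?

1

Write each in binary and XOR column by column:
  10010  (18)
  01011  (11)
  01110  (14)
  10110  (22)
  -----
  00001  (1)
The overall nim-sum is X = 1. A pile of size p has a winning move iff p XOR X < p (reduce it to p XOR X).
  18: 18 XOR 1 = 19 ≥ 18 — no move.
  11: 11 XOR 1 = 10 < 11 — winning move (to 10).
  14: 14 XOR 1 = 15 ≥ 14 — no move.
  22: 22 XOR 1 = 23 ≥ 22 — no move.
That gives 1 winning move.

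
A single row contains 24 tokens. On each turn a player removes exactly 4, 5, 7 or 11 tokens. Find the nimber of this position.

2

Compute g(0), g(1), … for moves {4, 5, 7, 11}:
k:     0  1  2  3  4  5  6  7  8  9 10 11 12 13 14 15 16 17 18 19 20 21 22 23 24
g(k):  0  0  0  0  1  1  1  1  2  2  2  2  3  3  3  0  0  0  0  1  1  1  1  2  2
So g(24) = 2.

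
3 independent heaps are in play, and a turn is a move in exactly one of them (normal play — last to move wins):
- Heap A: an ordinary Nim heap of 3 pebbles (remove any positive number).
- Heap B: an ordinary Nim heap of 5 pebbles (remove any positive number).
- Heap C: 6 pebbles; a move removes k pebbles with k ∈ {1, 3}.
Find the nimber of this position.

Heap A is a plain Nim heap of size 3, so its Grundy value is 3.
Heap B is a plain Nim heap of size 5, so its Grundy value is 5.
Build the Grundy sequence for heap C with g(k) = mex{g(k−s) : s ∈ {1, 3}, s ≤ k}:
k:     0  1  2  3  4  5  6
g(k):  0  1  0  1  0  1  0
So g(6) = 0.
By the Sprague-Grundy theorem, the Grundy value of a sum of independent games is the XOR of the component values.
Combined value = 3 XOR 5 XOR 0 = 6.

6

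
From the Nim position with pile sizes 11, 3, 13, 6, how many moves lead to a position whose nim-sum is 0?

Nim-sum: 11 ^ 3 ^ 13 ^ 6 = 3.
The overall nim-sum is X = 3. A pile of size p has a winning move iff p XOR X < p (reduce it to p XOR X).
  11: 11 XOR 3 = 8 < 11 — winning move (to 8).
  3: 3 XOR 3 = 0 < 3 — winning move (to 0).
  13: 13 XOR 3 = 14 ≥ 13 — no move.
  6: 6 XOR 3 = 5 < 6 — winning move (to 5).
That gives 3 winning moves.

3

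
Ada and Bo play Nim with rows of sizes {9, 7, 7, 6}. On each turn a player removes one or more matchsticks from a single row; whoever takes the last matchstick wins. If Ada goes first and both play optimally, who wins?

Ada wins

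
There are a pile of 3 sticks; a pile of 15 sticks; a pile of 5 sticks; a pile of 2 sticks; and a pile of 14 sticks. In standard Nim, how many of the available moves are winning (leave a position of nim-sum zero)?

In binary:
  0011  (3)
  1111  (15)
  0101  (5)
  0010  (2)
  1110  (14)
  ----
  0101  (5)
The overall nim-sum is X = 5. A pile of size p has a winning move iff p XOR X < p (reduce it to p XOR X).
  3: 3 XOR 5 = 6 ≥ 3 — no move.
  15: 15 XOR 5 = 10 < 15 — winning move (to 10).
  5: 5 XOR 5 = 0 < 5 — winning move (to 0).
  2: 2 XOR 5 = 7 ≥ 2 — no move.
  14: 14 XOR 5 = 11 < 14 — winning move (to 11).
That gives 3 winning moves.

3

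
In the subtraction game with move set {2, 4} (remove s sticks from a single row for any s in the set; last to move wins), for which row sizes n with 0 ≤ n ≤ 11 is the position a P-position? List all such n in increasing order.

Grundy values for subtraction set {2, 4}:
g(0) = mex{} = 0
g(1) = mex{} = 0
g(2) = mex{0} = 1
g(3) = mex{0} = 1
g(4) = mex{0,1} = 2
g(5) = mex{0,1} = 2
g(6) = mex{1,2} = 0
g(7) = mex{1,2} = 0
g(8) = mex{0,2} = 1
g(9) = mex{0,2} = 1
g(10) = mex{0,1} = 2
g(11) = mex{0,1} = 2
The P-positions (g = 0) in 0..11 are 0, 1, 6, 7.

0, 1, 6, 7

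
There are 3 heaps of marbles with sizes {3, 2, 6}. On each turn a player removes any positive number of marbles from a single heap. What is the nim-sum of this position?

Bitwise XOR of the heap sizes:
  011  (3)
  010  (2)
  110  (6)
  ---
  111  (7)

7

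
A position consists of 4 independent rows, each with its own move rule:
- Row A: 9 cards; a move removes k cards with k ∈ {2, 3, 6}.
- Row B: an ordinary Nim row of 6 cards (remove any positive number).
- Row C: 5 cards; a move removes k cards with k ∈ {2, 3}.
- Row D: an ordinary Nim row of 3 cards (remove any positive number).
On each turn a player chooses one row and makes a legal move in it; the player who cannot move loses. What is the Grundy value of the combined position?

For row A, compute g(0), g(1), … with moves {2, 3, 6}:
g(0) = mex{} = 0
g(1) = mex{} = 0
g(2) = mex{0} = 1
g(3) = mex{0} = 1
g(4) = mex{0,1} = 2
g(5) = mex{1} = 0
g(6) = mex{0,1,2} = 3
g(7) = mex{0,2} = 1
g(8) = mex{0,1,3} = 2
g(9) = mex{1,3} = 0
So g(9) = 0.
Row B is a plain Nim row of size 6, so its Grundy value is 6.
Grundy values for row C (subtraction set {2, 3}):
g(0) = mex{} = 0
g(1) = mex{} = 0
g(2) = mex{0} = 1
g(3) = mex{0} = 1
g(4) = mex{0,1} = 2
g(5) = mex{1} = 0
So g(5) = 0.
Row D is a plain Nim row of size 3, so its Grundy value is 3.
The value of a disjunctive sum is the nim-sum of the parts.
Combined value = 0 XOR 6 XOR 0 XOR 3 = 5.

5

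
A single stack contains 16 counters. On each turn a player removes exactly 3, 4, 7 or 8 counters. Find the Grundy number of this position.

1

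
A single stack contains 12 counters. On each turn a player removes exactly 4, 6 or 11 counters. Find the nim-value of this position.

3

Grundy values for subtraction set {4, 6, 11}:
g(0) = mex{} = 0
g(1) = mex{} = 0
g(2) = mex{} = 0
g(3) = mex{} = 0
g(4) = mex{0} = 1
g(5) = mex{0} = 1
g(6) = mex{0} = 1
g(7) = mex{0} = 1
g(8) = mex{0,1} = 2
g(9) = mex{0,1} = 2
g(10) = mex{1} = 0
g(11) = mex{0,1} = 2
g(12) = mex{0,1,2} = 3
So g(12) = 3.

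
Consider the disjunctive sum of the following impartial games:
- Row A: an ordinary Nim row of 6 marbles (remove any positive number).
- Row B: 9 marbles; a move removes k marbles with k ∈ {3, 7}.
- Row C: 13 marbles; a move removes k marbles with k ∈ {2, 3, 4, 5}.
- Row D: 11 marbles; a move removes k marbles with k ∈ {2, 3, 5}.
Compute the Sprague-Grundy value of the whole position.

6

Row A is a plain Nim row of size 6, so its Grundy value is 6.
Grundy values for row B (subtraction set {3, 7}):
k:     0  1  2  3  4  5  6  7  8  9
g(k):  0  0  0  1  1  1  0  2  2  1
So g(9) = 1.
Build the Grundy sequence for row C with g(k) = mex{g(k−s) : s ∈ {2, 3, 4, 5}, s ≤ k}:
g(0) = mex{} = 0
g(1) = mex{} = 0
g(2) = mex{0} = 1
g(3) = mex{0} = 1
g(4) = mex{0,1} = 2
g(5) = mex{0,1} = 2
g(6) = mex{0,1,2} = 3
g(7) = mex{1,2} = 0
g(8) = mex{1,2,3} = 0
g(9) = mex{0,2,3} = 1
g(10) = mex{0,2,3} = 1
g(11) = mex{0,1,3} = 2
g(12) = mex{0,1} = 2
g(13) = mex{0,1,2} = 3
So g(13) = 3.
Grundy values for row D (subtraction set {2, 3, 5}):
k:     0  1  2  3  4  5  6  7  8  9 10 11
g(k):  0  0  1  1  2  2  3  0  0  1  1  2
So g(11) = 2.
The value of a disjunctive sum is the nim-sum of the parts.
Combined value = 6 ⊕ 1 ⊕ 3 ⊕ 2 = 6.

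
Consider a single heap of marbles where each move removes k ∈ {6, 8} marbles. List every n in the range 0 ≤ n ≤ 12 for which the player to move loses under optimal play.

0, 1, 2, 3, 4, 5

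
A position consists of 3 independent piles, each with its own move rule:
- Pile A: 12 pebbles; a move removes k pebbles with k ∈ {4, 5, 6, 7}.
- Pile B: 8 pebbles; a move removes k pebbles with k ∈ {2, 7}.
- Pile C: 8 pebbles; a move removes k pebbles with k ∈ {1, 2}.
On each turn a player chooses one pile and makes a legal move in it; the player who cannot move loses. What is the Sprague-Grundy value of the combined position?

Grundy values for pile A (subtraction set {4, 5, 6, 7}):
g(0) = mex{} = 0
g(1) = mex{} = 0
g(2) = mex{} = 0
g(3) = mex{} = 0
g(4) = mex{0} = 1
g(5) = mex{0} = 1
g(6) = mex{0} = 1
g(7) = mex{0} = 1
g(8) = mex{0,1} = 2
g(9) = mex{0,1} = 2
g(10) = mex{0,1} = 2
g(11) = mex{1} = 0
g(12) = mex{1,2} = 0
So g(12) = 0.
For pile B, compute g(0), g(1), … with moves {2, 7}:
k:     0  1  2  3  4  5  6  7  8
g(k):  0  0  1  1  0  0  1  1  2
So g(8) = 2.
Grundy values for pile C (subtraction set {1, 2}):
k:     0  1  2  3  4  5  6  7  8
g(k):  0  1  2  0  1  2  0  1  2
So g(8) = 2.
The value of a disjunctive sum is the nim-sum of the parts.
Combined value = 0 ⊕ 2 ⊕ 2 = 0.

0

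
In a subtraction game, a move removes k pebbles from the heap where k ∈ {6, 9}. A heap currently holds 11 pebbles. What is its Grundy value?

1

Compute g(0), g(1), … for moves {6, 9}:
g(0) = mex{} = 0
g(1) = mex{} = 0
g(2) = mex{} = 0
g(3) = mex{} = 0
g(4) = mex{} = 0
g(5) = mex{} = 0
g(6) = mex{0} = 1
g(7) = mex{0} = 1
g(8) = mex{0} = 1
g(9) = mex{0} = 1
g(10) = mex{0} = 1
g(11) = mex{0} = 1
So g(11) = 1.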